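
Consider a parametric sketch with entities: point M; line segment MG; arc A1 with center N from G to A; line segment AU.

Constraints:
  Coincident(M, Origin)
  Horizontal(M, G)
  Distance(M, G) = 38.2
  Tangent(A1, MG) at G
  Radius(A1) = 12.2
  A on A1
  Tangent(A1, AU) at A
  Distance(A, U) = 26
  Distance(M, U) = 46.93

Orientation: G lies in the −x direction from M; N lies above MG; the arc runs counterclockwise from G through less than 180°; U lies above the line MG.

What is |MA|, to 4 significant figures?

28.88

M is at the origin; M and G share the same y with |MG| = 38.2 and G on the −x side, so G = (-38.20, 0.000). Since A1 is tangent to MG there, NG ⟂ MG, so N = G + (0, 12.2) = (-38.20, 12.20). Since NA ⟂ AU (tangency), |NU| = √(12.2² + 26.0²) = 28.72 regardless of where A sits on A1. So U lies on both circle(M, 46.93) and circle(N, 28.72); the above-MG intersection is U = (-26.77, 38.55). A is the foot of the tangent from U: A = (-26.01, 12.56).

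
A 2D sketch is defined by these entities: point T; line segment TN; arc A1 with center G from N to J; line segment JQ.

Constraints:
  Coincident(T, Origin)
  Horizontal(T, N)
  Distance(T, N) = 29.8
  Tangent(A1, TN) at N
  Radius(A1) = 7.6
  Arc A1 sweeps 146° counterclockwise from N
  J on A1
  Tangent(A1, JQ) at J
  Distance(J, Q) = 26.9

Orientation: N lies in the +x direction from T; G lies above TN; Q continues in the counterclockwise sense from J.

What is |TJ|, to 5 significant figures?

36.778

T is at the origin; TN is horizontal with |TN| = 29.8 and N on the +x side, so N = (29.800, 0.0000). Since A1 is tangent to TN there, GN ⟂ TN, so G = N + (0, 7.6) = (29.800, 7.6000). On A1, N sits at bearing -90° from G; a 146° counterclockwise sweep puts J at bearing 56°, so J = G + 7.6·(cos 56°, sin 56°) = (34.050, 13.901). Then |TJ| = |J − T| = 36.778.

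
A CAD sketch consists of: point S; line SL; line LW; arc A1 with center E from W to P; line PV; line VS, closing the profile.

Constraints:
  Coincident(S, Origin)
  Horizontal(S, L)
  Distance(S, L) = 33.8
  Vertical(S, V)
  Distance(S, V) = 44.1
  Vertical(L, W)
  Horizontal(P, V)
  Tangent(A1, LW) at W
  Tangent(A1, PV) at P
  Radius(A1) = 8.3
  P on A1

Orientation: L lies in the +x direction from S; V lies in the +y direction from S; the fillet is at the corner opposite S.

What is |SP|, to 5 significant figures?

50.942

S is at the origin; S and L share the same y with |SL| = 33.8 and L on the +x side, so L = (33.800, 0.0000). S and V share the same x with |SV| = 44.1 and V on the +y side, so V = (0.0000, 44.100). The virtual corner opposite S is at (33.800, 44.100). Since A1 is tangent to LW there, EW ⟂ LW and tangency of A1 to PV means the radius EP is perpendicular to PV, with radius 8.3, so the center E sits 8.3 in from both sides at E = (25.500, 35.800). That places the tangent points at W = (33.800, 35.800) on LW and P = (25.500, 44.100) on PV. Then |SP| = |P − S| = 50.942.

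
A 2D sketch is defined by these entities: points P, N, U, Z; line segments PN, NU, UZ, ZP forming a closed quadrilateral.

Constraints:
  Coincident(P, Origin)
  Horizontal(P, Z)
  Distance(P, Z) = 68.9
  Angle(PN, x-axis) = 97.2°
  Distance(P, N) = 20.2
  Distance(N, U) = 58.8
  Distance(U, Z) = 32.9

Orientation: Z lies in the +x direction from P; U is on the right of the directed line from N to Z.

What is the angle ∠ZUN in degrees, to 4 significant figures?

104.4°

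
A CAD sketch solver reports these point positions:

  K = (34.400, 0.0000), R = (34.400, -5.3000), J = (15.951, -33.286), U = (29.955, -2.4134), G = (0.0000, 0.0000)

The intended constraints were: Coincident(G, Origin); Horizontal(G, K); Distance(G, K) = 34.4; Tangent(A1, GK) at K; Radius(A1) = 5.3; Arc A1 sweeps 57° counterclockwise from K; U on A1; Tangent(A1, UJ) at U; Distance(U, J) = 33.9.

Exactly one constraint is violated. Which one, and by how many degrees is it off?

Tangent(A1, UJ) at U — off by 8.60°.

G = (0.00, 0.00) ✓; G.y = 0.00, K.y = 0.00 ✓; |GK| = 34.40 ✓; ∠(RK, KG) = 90.00° ✓; |RK| = 5.300 ✓; bearing(R→U) − bearing(R→K) = 57.00° ✓; |RU| = 5.300 ✓; ∠(RU, UJ) = 81.40° ✗; |UJ| = 33.90 ✓.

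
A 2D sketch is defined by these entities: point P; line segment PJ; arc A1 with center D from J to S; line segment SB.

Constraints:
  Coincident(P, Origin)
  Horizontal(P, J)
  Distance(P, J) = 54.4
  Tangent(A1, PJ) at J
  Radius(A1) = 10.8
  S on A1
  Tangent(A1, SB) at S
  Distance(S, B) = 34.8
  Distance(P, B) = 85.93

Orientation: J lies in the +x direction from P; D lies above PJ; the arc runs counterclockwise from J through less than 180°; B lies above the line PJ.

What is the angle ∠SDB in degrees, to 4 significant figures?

72.76°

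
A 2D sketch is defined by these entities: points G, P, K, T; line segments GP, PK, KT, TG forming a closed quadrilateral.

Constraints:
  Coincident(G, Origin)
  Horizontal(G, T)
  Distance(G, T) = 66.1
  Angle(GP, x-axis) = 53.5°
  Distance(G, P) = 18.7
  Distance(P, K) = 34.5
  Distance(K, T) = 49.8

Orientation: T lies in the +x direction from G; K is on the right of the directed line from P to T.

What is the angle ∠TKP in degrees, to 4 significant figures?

82.95°

Checks: |PK| = 34.50 ✓; |KT| = 49.80 ✓.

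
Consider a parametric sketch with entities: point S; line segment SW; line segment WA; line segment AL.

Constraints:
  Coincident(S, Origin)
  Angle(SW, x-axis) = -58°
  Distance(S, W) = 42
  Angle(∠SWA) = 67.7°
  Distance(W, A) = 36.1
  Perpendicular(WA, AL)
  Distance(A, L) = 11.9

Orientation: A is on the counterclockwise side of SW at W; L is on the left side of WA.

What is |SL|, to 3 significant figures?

33.7

∠SWA = 67.7°, so WA runs at -58.0° + (180° − 67.7°) = 54.3° from the x-axis; with |WA| = 36.1, A = W + 36.1·(cos 54.3°, sin 54.3°) = (43.3, -6.30). WA ⟂ AL; with |AL| = 11.9 on the left of WA, L = A + 11.9·(-0.812, 0.584) = (33.7, 0.642). Then |SL| = |L − S| = 33.7.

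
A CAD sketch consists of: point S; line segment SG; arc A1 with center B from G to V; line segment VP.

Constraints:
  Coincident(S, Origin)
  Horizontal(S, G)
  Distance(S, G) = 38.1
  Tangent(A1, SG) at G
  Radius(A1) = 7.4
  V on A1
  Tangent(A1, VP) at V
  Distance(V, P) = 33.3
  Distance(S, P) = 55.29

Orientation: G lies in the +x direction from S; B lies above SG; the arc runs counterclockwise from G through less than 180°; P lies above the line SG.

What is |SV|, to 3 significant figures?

46.2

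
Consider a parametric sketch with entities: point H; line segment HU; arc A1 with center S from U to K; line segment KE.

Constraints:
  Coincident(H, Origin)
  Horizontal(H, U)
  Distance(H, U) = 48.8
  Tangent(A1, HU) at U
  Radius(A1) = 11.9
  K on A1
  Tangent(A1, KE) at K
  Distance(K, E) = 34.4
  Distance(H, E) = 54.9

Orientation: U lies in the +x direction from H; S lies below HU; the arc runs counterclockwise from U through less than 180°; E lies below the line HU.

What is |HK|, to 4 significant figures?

38.41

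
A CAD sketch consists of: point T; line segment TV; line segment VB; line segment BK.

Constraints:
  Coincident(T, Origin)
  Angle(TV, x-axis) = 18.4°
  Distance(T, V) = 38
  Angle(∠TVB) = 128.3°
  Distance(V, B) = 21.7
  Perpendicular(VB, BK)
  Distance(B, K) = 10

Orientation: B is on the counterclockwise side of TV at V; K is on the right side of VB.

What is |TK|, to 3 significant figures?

60.3

T is at the origin; TV runs at 18.4° with length 38.0, so V = 38.0·(cos 18.4°, sin 18.4°) = (36.1, 12.0). ∠TVB = 128.3°, so VB runs at 18.4° + (180° − 128.3°) = 70.1° from the x-axis; with |VB| = 21.7, B = V + 21.7·(cos 70.1°, sin 70.1°) = (43.4, 32.4). VB is perpendicular to BK; with |BK| = 10.0 on the right of VB, K = B + 10.0·(0.940, -0.340) = (52.8, 29.0). Then |TK| = |K − T| = 60.3.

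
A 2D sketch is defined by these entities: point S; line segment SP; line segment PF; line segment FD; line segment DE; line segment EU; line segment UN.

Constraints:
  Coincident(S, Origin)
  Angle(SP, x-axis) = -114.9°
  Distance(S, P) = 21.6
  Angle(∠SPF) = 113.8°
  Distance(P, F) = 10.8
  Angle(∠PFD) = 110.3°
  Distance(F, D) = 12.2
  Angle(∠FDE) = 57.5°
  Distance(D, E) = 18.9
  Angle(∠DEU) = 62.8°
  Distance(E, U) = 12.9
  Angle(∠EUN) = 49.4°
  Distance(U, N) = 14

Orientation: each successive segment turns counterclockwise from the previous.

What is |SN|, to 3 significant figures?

18.0

S is at the origin; SP runs at -114.9° with length 21.6, so P = (-9.09, -19.6). ∠SPF = 113.8° gives PF at -48.7° from the x-axis; with |PF| = 10.8, F = (-1.97, -27.7). ∠PFD = 110.3° gives FD at 21.0° from the x-axis; with |FD| = 12.2, D = (9.42, -23.3). ∠FDE = 57.5° gives DE at 144° from the x-axis; with |DE| = 18.9, E = (-5.77, -12.1). ∠DEU = 62.8° gives EU at -99.3° from the x-axis; with |EU| = 12.9, U = (-7.85, -24.8). ∠EUN = 49.4° gives UN at 31.3° from the x-axis; with |UN| = 14.0, N = (4.11, -17.5). Then |SN| = |N − S| = 18.0.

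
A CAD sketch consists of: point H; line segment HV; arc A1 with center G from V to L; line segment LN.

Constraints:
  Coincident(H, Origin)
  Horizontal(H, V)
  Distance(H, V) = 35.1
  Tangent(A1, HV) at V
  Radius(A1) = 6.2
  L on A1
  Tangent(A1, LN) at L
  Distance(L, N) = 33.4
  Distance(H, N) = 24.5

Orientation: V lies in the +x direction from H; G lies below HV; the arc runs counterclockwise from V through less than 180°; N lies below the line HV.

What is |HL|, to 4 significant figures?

31.02

H is at the origin; HV is horizontal with |HV| = 35.1 and V on the +x side, so V = (35.10, 0.000). Tangency of A1 to HV means the radius GV is perpendicular to HV, so G = V + (0, -6.2) = (35.10, -6.200). Since GL ⟂ LN (tangency), |GN| = √(6.2² + 33.4²) = 33.97 regardless of where L sits on A1. So N lies on both circle(H, 24.5) and circle(G, 33.97); the below-HV intersection is N = (6.014, -23.75). L is the foot of the tangent from N: L = (30.98, -1.565).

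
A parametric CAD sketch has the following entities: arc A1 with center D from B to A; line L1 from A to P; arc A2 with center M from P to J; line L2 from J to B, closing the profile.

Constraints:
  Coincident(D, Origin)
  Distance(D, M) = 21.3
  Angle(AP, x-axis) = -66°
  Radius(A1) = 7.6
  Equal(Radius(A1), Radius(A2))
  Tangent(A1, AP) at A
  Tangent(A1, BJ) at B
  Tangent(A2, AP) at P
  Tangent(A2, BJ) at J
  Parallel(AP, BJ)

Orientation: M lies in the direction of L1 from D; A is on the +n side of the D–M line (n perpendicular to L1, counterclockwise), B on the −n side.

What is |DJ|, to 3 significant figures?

22.6

The slot axis is L1's direction at -66.0°, so u = (cos -66.0°, sin -66.0°) = (0.407, -0.914) and n = (−sin -66.0°, cos -66.0°) = (0.914, 0.407). D is at the origin and M lies 21.3 along u from D, so M = 21.3·u = (8.66, -19.5). Tangency of A1 to both parallel lines with radius 7.6 puts A and B at D ± 7.6·n: A = (6.94, 3.09), B = (-6.94, -3.09). Equal radii place P and J the same way about M: P = M + 7.6·n = (15.6, -16.4), J = M − 7.6·n = (1.72, -22.5). Then |DJ| = |J − D| = 22.6.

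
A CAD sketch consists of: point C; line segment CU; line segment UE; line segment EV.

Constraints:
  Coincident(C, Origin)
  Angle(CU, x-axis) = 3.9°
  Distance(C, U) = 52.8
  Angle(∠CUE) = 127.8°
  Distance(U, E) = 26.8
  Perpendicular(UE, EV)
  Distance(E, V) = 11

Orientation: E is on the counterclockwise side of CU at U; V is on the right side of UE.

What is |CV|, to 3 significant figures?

79.2

C is at the origin; CU runs at 3.9° with length 52.8, so U = 52.8·(cos 3.9°, sin 3.9°) = (52.7, 3.59). ∠CUE = 127.8°, so UE runs at 3.9° + (180° − 127.8°) = 56.1° from the x-axis; with |UE| = 26.8, E = U + 26.8·(cos 56.1°, sin 56.1°) = (67.6, 25.8). The perpendicularity gives EV at right angles to UE; with |EV| = 11.0 on the right of UE, V = E + 11.0·(0.830, -0.558) = (76.8, 19.7). Then |CV| = |V − C| = 79.2.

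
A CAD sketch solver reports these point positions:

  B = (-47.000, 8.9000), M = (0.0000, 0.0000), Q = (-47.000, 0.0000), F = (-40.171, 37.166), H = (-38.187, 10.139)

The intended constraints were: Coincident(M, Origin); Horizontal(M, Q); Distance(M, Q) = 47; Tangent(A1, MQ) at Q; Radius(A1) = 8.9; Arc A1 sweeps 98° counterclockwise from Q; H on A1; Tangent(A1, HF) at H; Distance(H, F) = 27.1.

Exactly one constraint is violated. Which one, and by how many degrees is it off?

Tangent(A1, HF) at H — off by 3.80°.

M = (0.00, 0.00) ✓; M.y = 0.00, Q.y = 0.00 ✓; |MQ| = 47.00 ✓; ∠(BQ, QM) = 90.00° ✓; |BQ| = 8.900 ✓; bearing(B→H) − bearing(B→Q) = 98.00° ✓; |BH| = 8.900 ✓; ∠(BH, HF) = 93.80° ✗; |HF| = 27.10 ✓.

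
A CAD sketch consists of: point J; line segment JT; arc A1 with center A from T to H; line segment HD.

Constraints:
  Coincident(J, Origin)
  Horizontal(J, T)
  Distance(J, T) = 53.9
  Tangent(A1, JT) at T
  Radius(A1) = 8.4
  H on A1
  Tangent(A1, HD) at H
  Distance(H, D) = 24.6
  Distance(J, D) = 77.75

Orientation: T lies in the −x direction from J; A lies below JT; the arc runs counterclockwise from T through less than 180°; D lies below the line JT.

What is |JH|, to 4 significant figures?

61.33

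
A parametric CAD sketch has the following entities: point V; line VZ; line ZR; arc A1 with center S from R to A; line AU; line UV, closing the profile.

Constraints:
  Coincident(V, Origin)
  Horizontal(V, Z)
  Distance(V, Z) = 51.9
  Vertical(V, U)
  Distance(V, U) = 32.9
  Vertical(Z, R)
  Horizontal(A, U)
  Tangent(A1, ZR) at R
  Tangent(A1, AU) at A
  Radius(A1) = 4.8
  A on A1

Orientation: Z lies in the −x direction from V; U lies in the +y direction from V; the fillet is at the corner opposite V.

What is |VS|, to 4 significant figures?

54.85

V is at the origin; VZ is horizontal with |VZ| = 51.9 and Z on the −x side, so Z = (-51.90, 0.000). V and U share the same x with |VU| = 32.9 and U on the +y side, so U = (0.000, 32.90). The virtual corner opposite V is at (-51.90, 32.90). A1 meets ZR tangentially, so SR is at right angles to ZR and since A1 is tangent to AU there, SA ⟂ AU, with radius 4.8, so the center S sits 4.8 in from both sides at S = (-47.10, 28.10). Then |VS| = |S − V| = 54.85.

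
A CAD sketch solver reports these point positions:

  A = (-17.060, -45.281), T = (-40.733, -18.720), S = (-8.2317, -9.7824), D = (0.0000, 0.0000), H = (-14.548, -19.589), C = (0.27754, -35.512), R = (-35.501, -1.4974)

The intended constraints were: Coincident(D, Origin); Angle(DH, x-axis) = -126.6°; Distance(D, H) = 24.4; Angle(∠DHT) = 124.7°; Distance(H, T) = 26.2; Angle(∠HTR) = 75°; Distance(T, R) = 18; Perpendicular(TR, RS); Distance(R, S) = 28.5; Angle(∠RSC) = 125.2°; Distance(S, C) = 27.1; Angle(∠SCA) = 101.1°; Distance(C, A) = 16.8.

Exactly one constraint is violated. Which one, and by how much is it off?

Distance(C, A) = 16.8 — off by 3.10.

D = (0.00, 0.00) ✓; DH at -126.6° ✓; |DH| = 24.40 ✓; ∠DHT = 124.7° ✓; |HT| = 26.20 ✓; ∠HTR = 75.00° ✓; |TR| = 18.00 ✓; ∠(TR, RS) = 90.00° ✓; |RS| = 28.50 ✓; ∠RSC = 125.2° ✓; |SC| = 27.10 ✓; ∠SCA = 101.1° ✓; |CA| = 19.90 ✗.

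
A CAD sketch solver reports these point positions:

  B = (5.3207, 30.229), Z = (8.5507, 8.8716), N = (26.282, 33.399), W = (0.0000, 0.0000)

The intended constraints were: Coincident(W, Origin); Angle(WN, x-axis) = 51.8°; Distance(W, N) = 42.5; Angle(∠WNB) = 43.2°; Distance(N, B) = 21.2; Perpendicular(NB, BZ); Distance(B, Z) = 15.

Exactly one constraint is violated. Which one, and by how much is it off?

Distance(B, Z) = 15 — off by 6.60.

W = (0.00, 0.00) ✓; WN at 51.80° ✓; |WN| = 42.50 ✓; ∠WNB = 43.20° ✓; |NB| = 21.20 ✓; ∠(NB, BZ) = 90.00° ✓; |BZ| = 21.60 ✗.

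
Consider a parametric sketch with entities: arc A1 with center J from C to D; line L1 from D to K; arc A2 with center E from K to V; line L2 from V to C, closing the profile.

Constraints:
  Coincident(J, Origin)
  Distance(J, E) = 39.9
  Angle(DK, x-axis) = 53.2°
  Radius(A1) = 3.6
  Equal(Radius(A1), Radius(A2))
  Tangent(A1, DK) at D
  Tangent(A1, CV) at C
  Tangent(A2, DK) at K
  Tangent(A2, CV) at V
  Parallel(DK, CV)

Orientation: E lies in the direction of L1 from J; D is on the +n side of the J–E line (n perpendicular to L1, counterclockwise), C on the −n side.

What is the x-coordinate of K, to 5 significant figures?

21.018

Tangency of A1 to both parallel lines with radius 3.6 puts D and C at J ± 3.6·n: D = (-2.8826, 2.1565), C = (2.8826, -2.1565). Equal radii place K and V the same way about E: K = E + 3.6·n = (21.018, 34.106), V = E − 3.6·n = (26.784, 29.793). So K.x = 21.018.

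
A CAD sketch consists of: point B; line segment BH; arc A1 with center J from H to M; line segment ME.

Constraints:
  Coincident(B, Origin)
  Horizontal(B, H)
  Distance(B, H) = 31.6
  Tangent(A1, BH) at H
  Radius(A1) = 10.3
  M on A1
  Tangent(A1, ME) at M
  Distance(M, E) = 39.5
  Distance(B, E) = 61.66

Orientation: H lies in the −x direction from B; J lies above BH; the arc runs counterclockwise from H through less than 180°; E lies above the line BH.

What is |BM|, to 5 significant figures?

25.759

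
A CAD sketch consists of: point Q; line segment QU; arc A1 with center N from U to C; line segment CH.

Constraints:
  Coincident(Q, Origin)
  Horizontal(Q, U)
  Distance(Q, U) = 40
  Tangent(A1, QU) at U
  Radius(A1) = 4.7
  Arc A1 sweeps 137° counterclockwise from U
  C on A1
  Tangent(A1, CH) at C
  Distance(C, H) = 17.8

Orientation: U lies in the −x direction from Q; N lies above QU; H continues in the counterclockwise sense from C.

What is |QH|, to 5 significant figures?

53.782

On A1, U sits at bearing -90° from N; a 137° counterclockwise sweep puts C at bearing 47°, so C = N + 4.7·(cos 47°, sin 47°) = (-36.795, 8.1374). The tangent condition forces NC to be normal to CH, so CH runs along (−sin 47°, cos 47°); with |CH| = 17.8, H = (-49.813, 20.277). Then |QH| = |H − Q| = 53.782.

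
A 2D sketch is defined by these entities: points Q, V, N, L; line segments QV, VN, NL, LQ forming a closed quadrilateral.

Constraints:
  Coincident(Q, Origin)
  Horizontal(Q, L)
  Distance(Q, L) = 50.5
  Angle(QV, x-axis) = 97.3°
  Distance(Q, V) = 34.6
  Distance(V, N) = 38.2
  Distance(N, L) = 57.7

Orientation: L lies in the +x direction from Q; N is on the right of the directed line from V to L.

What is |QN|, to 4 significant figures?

8.025

Checks: |VN| = 38.20 ✓; |NL| = 57.70 ✓.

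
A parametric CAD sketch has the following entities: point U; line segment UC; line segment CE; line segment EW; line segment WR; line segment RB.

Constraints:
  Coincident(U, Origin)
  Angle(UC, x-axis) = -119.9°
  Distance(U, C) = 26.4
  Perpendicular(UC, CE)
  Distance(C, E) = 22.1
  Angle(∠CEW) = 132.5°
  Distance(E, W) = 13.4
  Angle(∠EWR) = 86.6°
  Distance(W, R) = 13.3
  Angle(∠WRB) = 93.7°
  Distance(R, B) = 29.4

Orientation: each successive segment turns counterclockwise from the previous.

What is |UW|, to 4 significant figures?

35.26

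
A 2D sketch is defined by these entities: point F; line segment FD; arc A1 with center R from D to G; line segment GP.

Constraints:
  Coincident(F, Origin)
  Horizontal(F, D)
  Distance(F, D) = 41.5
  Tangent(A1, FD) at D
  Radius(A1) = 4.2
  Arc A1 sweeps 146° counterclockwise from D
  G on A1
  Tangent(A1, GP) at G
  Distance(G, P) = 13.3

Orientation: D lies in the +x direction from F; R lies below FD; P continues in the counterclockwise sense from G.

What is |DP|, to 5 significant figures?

17.432

F is at the origin; FD is horizontal with |FD| = 41.5 and D on the +x side, so D = (41.500, 0.0000). Since A1 is tangent to FD there, RD ⟂ FD, so R = D + (0, -4.2) = (41.500, -4.2000). On A1, D sits at bearing 90° from R; a 146° counterclockwise sweep puts G at bearing 236°, so G = R + 4.2·(cos 236°, sin 236°) = (39.151, -7.6820). Tangency of A1 to GP means the radius RG is perpendicular to GP, so GP runs along (−sin 236°, cos 236°); with |GP| = 13.3, P = (50.178, -15.119). Then |DP| = |P − D| = 17.432.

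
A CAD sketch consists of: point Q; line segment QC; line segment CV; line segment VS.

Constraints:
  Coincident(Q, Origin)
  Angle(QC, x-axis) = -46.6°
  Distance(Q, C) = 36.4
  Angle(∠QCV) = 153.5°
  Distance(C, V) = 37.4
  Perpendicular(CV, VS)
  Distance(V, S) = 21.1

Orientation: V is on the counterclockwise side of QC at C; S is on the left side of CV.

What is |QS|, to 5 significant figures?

70.144

Q is at the origin; QC runs at -46.6° with length 36.4, so C = 36.4·(cos -46.6°, sin -46.6°) = (25.010, -26.447). ∠QCV = 153.5°, so CV runs at -46.6° + (180° − 153.5°) = -20.100° from the x-axis; with |CV| = 37.4, V = C + 37.4·(cos -20.100°, sin -20.100°) = (60.132, -39.300). CV is perpendicular to VS; with |VS| = 21.1 on the left of CV, S = V + 21.1·(0.34366, 0.93909) = (67.383, -19.485). Then |QS| = |S − Q| = 70.144.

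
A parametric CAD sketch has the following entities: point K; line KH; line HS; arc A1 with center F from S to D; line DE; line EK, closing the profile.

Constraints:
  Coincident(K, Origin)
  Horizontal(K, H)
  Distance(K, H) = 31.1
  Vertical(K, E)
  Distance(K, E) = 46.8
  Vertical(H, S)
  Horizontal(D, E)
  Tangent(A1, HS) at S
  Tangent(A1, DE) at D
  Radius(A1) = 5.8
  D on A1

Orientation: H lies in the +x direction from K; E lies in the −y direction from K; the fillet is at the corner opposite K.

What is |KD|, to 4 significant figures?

53.20

K is at the origin; K and H share the same y with |KH| = 31.1 and H on the +x side, so H = (31.10, 0.000). K and E share the same x with |KE| = 46.8 and E on the −y side, so E = (0.000, -46.80). The virtual corner opposite K is at (31.10, -46.80). Tangency of A1 to HS means the radius FS is perpendicular to HS and the tangent condition forces FD to be normal to DE, with radius 5.8, so the center F sits 5.8 in from both sides at F = (25.30, -41.00). That places the tangent points at S = (31.10, -41.00) on HS and D = (25.30, -46.80) on DE. Then |KD| = |D − K| = 53.20.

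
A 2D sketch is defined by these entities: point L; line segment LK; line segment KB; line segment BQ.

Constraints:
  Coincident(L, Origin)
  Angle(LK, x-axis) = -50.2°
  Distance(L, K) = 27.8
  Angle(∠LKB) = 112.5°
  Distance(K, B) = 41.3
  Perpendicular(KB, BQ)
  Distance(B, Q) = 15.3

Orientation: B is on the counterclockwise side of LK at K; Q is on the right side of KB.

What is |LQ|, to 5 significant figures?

66.161

L is at the origin; LK runs at -50.2° with length 27.8, so K = 27.8·(cos -50.2°, sin -50.2°) = (17.795, -21.358). ∠LKB = 112.5°, so KB runs at -50.2° + (180° − 112.5°) = 17.300° from the x-axis; with |KB| = 41.3, B = K + 41.3·(cos 17.300°, sin 17.300°) = (57.227, -9.0767). KB is perpendicular to BQ; with |BQ| = 15.3 on the right of KB, Q = B + 15.3·(0.29737, -0.95476) = (61.777, -23.685). Then |LQ| = |Q − L| = 66.161.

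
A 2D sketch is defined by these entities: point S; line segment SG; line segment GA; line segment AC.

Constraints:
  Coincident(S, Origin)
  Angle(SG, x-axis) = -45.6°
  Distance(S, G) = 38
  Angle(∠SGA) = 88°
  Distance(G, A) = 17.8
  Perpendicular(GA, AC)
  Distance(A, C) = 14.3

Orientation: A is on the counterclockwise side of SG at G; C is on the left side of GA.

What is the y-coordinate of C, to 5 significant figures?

-4.3981

S is at the origin; SG runs at -45.6° with length 38.0, so G = 38.0·(cos -45.6°, sin -45.6°) = (26.587, -27.150). ∠SGA = 88.0°, so GA runs at -45.6° + (180° − 88.0°) = 46.400° from the x-axis; with |GA| = 17.8, A = G + 17.8·(cos 46.400°, sin 46.400°) = (38.862, -14.260). The perpendicularity gives AC at right angles to GA; with |AC| = 14.3 on the left of GA, C = A + 14.3·(-0.72417, 0.68962) = (28.507, -4.3981). So C.y = -4.3981.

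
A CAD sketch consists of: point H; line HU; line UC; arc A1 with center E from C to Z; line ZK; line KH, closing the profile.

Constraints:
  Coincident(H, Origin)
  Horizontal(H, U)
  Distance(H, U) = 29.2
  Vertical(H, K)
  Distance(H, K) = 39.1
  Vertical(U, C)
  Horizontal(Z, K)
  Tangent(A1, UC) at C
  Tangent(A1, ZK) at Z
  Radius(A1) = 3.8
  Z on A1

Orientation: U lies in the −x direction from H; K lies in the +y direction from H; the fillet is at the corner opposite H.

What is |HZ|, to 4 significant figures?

46.63

H is at the origin; H and U share the same y with |HU| = 29.2 and U on the −x side, so U = (-29.20, 0.000). H and K share the same x with |HK| = 39.1 and K on the +y side, so K = (0.000, 39.10). The virtual corner opposite H is at (-29.20, 39.10). A1 meets UC tangentially, so EC is at right angles to UC and the tangent condition forces EZ to be normal to ZK, with radius 3.8, so the center E sits 3.8 in from both sides at E = (-25.40, 35.30). That places the tangent points at C = (-29.20, 35.30) on UC and Z = (-25.40, 39.10) on ZK. Then |HZ| = |Z − H| = 46.63.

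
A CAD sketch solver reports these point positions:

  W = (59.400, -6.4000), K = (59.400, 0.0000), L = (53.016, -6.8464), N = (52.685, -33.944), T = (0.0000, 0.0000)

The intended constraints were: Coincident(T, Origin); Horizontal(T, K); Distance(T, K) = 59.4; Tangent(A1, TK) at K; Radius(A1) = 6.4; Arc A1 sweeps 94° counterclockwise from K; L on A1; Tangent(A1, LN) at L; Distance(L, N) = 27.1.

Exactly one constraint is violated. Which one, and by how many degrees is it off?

Tangent(A1, LN) at L — off by 4.70°.

T = (0.00, 0.00) ✓; T.y = 0.00, K.y = 0.00 ✓; |TK| = 59.40 ✓; ∠(WK, KT) = 90.00° ✓; |WK| = 6.400 ✓; bearing(W→L) − bearing(W→K) = 94.00° ✓; |WL| = 6.400 ✓; ∠(WL, LN) = 94.70° ✗; |LN| = 27.10 ✓.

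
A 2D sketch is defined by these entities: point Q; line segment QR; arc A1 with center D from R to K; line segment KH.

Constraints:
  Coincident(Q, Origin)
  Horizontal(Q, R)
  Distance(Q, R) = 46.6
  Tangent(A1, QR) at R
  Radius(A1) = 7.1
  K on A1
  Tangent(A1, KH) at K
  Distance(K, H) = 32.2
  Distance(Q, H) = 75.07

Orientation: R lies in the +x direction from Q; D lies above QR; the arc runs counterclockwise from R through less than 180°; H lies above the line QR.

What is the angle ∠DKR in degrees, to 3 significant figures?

58.7°

Q is at the origin; QR is horizontal with |QR| = 46.6 and R on the +x side, so R = (46.6, 0.00). A1 meets QR tangentially, so DR is at right angles to QR, so D = R + (0, 7.1) = (46.6, 7.10). Since DK ⟂ KH (tangency), |DH| = √(7.1² + 32.2²) = 33.0 regardless of where K sits on A1. So H lies on both circle(Q, 75.07) and circle(D, 33.0); the above-QR intersection is H = (67.7, 32.4). K is the foot of the tangent from H: K = (52.9, 3.84).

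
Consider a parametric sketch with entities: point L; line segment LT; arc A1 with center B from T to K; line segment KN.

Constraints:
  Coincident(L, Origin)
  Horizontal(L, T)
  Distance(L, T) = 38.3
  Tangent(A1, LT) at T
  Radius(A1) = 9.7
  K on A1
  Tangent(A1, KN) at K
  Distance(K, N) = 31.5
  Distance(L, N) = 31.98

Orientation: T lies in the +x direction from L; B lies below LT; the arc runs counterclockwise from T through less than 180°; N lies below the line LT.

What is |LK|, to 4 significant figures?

30.69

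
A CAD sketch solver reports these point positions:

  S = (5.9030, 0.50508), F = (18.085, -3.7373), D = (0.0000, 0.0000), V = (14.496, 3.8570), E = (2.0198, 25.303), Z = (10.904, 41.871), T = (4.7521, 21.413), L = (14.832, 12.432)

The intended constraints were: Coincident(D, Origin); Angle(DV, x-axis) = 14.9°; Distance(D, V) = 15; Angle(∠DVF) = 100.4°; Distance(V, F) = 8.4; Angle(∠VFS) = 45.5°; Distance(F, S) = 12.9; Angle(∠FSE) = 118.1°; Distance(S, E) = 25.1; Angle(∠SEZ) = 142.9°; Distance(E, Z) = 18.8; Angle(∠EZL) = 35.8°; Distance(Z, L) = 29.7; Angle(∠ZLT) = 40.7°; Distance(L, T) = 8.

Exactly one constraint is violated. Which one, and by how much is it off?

Distance(L, T) = 8 — off by 5.50.

D = (0.00, 0.00) ✓; DV at 14.90° ✓; |DV| = 15.00 ✓; ∠DVF = 100.4° ✓; |VF| = 8.400 ✓; ∠VFS = 45.50° ✓; |FS| = 12.90 ✓; ∠FSE = 118.1° ✓; |SE| = 25.10 ✓; ∠SEZ = 142.9° ✓; |EZ| = 18.80 ✓; ∠EZL = 35.80° ✓; |ZL| = 29.70 ✓; ∠ZLT = 40.70° ✓; |LT| = 13.50 ✗.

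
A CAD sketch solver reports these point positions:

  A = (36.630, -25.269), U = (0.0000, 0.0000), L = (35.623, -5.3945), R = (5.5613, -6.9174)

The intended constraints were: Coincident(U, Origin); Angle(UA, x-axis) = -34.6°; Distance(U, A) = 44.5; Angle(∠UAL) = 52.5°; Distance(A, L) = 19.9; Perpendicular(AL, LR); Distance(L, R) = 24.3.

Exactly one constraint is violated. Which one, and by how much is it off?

Distance(L, R) = 24.3 — off by 5.80.

U = (0.00, 0.00) ✓; UA at -34.60° ✓; |UA| = 44.50 ✓; ∠UAL = 52.50° ✓; |AL| = 19.90 ✓; ∠(AL, LR) = 90.00° ✓; |LR| = 30.10 ✗.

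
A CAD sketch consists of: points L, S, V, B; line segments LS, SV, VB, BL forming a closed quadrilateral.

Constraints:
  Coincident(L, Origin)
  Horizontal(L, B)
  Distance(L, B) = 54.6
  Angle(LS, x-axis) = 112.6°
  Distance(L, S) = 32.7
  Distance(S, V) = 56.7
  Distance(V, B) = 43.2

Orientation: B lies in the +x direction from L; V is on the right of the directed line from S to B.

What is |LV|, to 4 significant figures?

24.63

Checks: |SV| = 56.70 ✓; |VB| = 43.20 ✓.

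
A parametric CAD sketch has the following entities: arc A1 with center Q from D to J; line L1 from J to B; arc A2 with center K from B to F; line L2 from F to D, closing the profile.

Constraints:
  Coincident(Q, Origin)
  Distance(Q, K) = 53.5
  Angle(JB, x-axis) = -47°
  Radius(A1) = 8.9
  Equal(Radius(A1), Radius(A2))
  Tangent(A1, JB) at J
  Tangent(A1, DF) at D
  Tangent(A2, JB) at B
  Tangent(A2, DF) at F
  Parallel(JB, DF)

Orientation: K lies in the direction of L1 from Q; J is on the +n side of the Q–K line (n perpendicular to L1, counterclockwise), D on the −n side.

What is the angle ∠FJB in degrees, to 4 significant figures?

18.40°

The slot axis is L1's direction at -47.0°, so u = (cos -47.0°, sin -47.0°) = (0.6820, -0.7314) and n = (−sin -47.0°, cos -47.0°) = (0.7314, 0.6820). Q is at the origin and K lies 53.5 along u from Q, so K = 53.5·u = (36.49, -39.13). Tangency of A1 to both parallel lines with radius 8.9 puts J and D at Q ± 8.9·n: J = (6.509, 6.070), D = (-6.509, -6.070). Equal radii place B and F the same way about K: B = K + 8.9·n = (43.00, -33.06), F = K − 8.9·n = (29.98, -45.20). Then cos ∠FJB = JF·JB / (|JF||JB|), giving 18.40°.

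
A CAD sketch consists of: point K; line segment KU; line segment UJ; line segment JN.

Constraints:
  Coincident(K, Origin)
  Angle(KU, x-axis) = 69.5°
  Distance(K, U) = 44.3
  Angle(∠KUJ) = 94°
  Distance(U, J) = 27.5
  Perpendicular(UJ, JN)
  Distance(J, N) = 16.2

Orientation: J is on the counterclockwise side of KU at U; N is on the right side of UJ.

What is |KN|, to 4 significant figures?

67.70

K is at the origin; KU runs at 69.5° with length 44.3, so U = 44.3·(cos 69.5°, sin 69.5°) = (15.51, 41.49). ∠KUJ = 94.0°, so UJ runs at 69.5° + (180° − 94.0°) = 155.5° from the x-axis; with |UJ| = 27.5, J = U + 27.5·(cos 155.5°, sin 155.5°) = (-9.510, 52.90). The perpendicularity gives JN at right angles to UJ; with |JN| = 16.2 on the right of UJ, N = J + 16.2·(0.4147, 0.9100) = (-2.792, 67.64). Then |KN| = |N − K| = 67.70.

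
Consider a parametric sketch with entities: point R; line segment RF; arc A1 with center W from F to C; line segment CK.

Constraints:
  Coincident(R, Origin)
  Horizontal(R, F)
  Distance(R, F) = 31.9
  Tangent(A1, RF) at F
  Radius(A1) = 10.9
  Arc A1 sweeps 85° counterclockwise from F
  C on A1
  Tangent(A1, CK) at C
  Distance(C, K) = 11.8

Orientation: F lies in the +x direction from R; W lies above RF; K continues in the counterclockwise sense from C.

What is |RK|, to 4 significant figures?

48.87

On A1, F sits at bearing -90° from W; an 85° counterclockwise sweep puts C at bearing -5°, so C = W + 10.9·(cos -5°, sin -5°) = (42.76, 9.950). The tangent condition forces WC to be normal to CK, so CK runs along (−sin -5°, cos -5°); with |CK| = 11.8, K = (43.79, 21.71). Then |RK| = |K − R| = 48.87.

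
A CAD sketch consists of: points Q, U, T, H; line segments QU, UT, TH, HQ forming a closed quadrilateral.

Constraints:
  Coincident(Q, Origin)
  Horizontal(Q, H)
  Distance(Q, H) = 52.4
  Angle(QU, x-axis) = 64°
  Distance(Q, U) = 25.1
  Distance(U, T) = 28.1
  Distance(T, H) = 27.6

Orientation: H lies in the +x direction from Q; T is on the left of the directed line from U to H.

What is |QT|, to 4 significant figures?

45.93

Q is at the origin; QH is horizontal with |QH| = 52.4 and H in +x, so H = (52.4, 0). QU runs at 64.0° with |QU| = 25.1, so U = (11.00, 22.56). T is determined by |UT| = 28.1 and |TH| = 27.6 together: it lies at the intersection of circle(U, 28.1) and circle(H, 27.6). With |UH| = 47.14, the foot of the radical line on UH is 23.87 from U and the perpendicular offset is √(28.1² − 23.87²) = 14.83. Taking the left-of-UH solution: T = (39.06, 24.16).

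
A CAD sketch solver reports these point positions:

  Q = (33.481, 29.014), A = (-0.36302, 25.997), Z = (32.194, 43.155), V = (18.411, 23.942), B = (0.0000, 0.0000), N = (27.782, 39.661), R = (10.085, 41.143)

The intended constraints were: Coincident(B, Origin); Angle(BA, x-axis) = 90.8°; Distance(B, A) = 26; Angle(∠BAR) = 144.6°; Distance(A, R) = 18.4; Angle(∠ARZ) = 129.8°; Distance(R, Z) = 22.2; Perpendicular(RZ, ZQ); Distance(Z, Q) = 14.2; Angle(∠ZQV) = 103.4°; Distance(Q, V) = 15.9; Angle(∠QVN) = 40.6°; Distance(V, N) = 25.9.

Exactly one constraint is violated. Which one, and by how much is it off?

Distance(V, N) = 25.9 — off by 7.60.

B = (0.00, 0.00) ✓; BA at 90.80° ✓; |BA| = 26.00 ✓; ∠BAR = 144.6° ✓; |AR| = 18.40 ✓; ∠ARZ = 129.8° ✓; |RZ| = 22.20 ✓; ∠(RZ, ZQ) = 90.00° ✓; |ZQ| = 14.20 ✓; ∠ZQV = 103.4° ✓; |QV| = 15.90 ✓; ∠QVN = 40.60° ✓; |VN| = 18.30 ✗.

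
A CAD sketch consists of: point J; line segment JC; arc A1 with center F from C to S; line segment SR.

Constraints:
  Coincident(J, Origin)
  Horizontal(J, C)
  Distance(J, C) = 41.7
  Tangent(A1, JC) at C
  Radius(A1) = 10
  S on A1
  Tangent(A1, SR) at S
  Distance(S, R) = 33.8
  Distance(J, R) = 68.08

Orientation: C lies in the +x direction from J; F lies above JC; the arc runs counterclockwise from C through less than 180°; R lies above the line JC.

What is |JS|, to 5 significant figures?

52.625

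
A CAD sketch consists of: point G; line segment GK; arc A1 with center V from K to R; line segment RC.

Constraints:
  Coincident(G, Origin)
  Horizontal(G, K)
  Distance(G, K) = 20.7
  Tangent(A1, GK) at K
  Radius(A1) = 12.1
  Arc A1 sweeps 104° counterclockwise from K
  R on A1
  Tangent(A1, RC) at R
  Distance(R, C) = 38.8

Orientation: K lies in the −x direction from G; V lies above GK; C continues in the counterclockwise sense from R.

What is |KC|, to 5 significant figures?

52.727

On A1, K sits at bearing -90° from V; a 104° counterclockwise sweep puts R at bearing 14°, so R = V + 12.1·(cos 14°, sin 14°) = (-8.9594, 15.027). Since A1 is tangent to RC there, VR ⟂ RC, so RC runs along (−sin 14°, cos 14°); with |RC| = 38.8, C = (-18.346, 52.675). Then |KC| = |C − K| = 52.727.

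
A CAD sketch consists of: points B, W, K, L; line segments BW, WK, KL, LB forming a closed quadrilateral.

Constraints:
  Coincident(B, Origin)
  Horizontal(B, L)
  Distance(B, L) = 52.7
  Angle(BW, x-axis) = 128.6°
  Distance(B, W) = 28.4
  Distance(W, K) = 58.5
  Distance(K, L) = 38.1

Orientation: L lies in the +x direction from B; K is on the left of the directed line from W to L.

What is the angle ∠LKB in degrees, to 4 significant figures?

68.47°

Checks: |WK| = 58.50 ✓; |KL| = 38.10 ✓.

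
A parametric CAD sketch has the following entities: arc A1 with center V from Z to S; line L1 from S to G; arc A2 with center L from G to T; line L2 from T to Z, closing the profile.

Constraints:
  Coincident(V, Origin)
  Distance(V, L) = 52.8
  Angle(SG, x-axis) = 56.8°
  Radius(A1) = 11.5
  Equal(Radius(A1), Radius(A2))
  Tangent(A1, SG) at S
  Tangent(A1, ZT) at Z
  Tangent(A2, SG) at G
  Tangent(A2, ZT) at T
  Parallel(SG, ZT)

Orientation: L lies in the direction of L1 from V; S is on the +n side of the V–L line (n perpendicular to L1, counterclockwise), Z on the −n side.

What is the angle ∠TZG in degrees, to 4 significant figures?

23.54°

The slot axis is L1's direction at 56.8°, so u = (cos 56.8°, sin 56.8°) = (0.5476, 0.8368) and n = (−sin 56.8°, cos 56.8°) = (-0.8368, 0.5476). V is at the origin and L lies 52.8 along u from V, so L = 52.8·u = (28.91, 44.18). Tangency of A1 to both parallel lines with radius 11.5 puts S and Z at V ± 11.5·n: S = (-9.623, 6.297), Z = (9.623, -6.297). Equal radii place G and T the same way about L: G = L + 11.5·n = (19.29, 50.48), T = L − 11.5·n = (38.53, 37.88). Then cos ∠TZG = ZT·ZG / (|ZT||ZG|), giving 23.54°.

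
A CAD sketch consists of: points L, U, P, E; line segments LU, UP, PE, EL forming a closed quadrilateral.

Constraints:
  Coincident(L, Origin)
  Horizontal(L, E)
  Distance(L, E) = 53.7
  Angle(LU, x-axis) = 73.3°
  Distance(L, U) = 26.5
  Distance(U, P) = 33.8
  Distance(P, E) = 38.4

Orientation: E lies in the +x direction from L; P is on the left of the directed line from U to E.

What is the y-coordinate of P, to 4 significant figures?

35.79

L is at the origin; L and E share the same y with |LE| = 53.7 and E in +x, so E = (53.7, 0). LU runs at 73.3° with |LU| = 26.5, so U = (7.615, 25.38). P is determined by |UP| = 33.8 and |PE| = 38.4 together: it lies at the intersection of circle(U, 33.8) and circle(E, 38.4). With |UE| = 52.61, the foot of the radical line on UE is 23.15 from U and the perpendicular offset is √(33.8² − 23.15²) = 24.63. Taking the left-of-UE solution: P = (39.77, 35.79).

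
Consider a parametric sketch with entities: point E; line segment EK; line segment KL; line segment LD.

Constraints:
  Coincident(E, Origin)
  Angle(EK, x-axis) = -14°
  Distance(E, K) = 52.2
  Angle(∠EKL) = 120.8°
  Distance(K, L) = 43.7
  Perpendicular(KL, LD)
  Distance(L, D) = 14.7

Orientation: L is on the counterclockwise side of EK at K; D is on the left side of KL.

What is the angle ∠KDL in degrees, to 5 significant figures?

71.408°

E is at the origin; EK runs at -14.0° with length 52.2, so K = 52.2·(cos -14.0°, sin -14.0°) = (50.649, -12.628). ∠EKL = 120.8°, so KL runs at -14.0° + (180° − 120.8°) = 45.200° from the x-axis; with |KL| = 43.7, L = K + 43.7·(cos 45.200°, sin 45.200°) = (81.442, 18.380). KL ⟂ LD; with |LD| = 14.7 on the left of KL, D = L + 14.7·(-0.70957, 0.70463) = (71.011, 28.738). Then cos ∠KDL = DK·DL / (|DK||DL|), giving 71.408°.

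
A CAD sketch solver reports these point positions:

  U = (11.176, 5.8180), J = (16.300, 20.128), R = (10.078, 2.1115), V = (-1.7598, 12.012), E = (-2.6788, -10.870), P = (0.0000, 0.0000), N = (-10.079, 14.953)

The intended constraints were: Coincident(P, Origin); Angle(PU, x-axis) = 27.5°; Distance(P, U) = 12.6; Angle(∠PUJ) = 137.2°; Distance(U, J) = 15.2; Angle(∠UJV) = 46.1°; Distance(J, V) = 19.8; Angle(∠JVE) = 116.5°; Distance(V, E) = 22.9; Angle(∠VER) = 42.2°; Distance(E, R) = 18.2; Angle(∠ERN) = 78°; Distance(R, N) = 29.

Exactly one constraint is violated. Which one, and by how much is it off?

Distance(R, N) = 29 — off by 5.10.

P = (0.00, 0.00) ✓; PU at 27.50° ✓; |PU| = 12.60 ✓; ∠PUJ = 137.2° ✓; |UJ| = 15.20 ✓; ∠UJV = 46.10° ✓; |JV| = 19.80 ✓; ∠JVE = 116.5° ✓; |VE| = 22.90 ✓; ∠VER = 42.20° ✓; |ER| = 18.20 ✓; ∠ERN = 78.00° ✓; |RN| = 23.90 ✗.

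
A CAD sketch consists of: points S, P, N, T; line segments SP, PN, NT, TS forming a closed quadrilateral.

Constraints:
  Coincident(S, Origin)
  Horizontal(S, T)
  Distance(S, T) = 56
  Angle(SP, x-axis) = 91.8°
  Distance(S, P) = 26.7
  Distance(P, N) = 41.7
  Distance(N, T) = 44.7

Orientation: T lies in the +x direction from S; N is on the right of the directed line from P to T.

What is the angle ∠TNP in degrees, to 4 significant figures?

93.17°

Checks: |PN| = 41.70 ✓; |NT| = 44.70 ✓.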